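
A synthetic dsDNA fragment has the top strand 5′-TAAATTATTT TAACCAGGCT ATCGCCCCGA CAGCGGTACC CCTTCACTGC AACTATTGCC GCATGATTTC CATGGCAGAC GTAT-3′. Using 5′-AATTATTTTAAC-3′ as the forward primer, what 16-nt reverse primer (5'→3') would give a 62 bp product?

The forward primer binds at positions 3–14, so a 62 bp product ends at position 3 + 62 − 1 = 64.
The reverse primer anneals to the top strand over positions 49–64, i.e. to GCAACTATTGCCGCAT.
Its sequence written 5'→3' is the reverse complement: ATGCGGCAATAGTTGC.

5'-ATGCGGCAATAGTTGC-3'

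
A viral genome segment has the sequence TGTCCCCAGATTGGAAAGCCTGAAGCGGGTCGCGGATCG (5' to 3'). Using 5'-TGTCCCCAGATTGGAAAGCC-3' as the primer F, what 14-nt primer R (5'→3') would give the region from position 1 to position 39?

The product's 3' end on the top strand is position 39.
The reverse primer anneals to the top strand over positions 26–39, i.e. to CGGGTCGCGGATCG.
Its sequence written 5'→3' is the reverse complement: CGATCCGCGACCCG.

5'-CGATCCGCGACCCG-3'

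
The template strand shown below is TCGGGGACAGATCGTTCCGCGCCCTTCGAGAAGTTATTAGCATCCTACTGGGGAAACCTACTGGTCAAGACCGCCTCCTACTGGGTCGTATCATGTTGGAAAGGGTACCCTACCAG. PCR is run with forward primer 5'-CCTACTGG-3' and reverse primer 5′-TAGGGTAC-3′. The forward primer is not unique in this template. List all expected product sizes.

69 bp, 56 bp, 36 bp

The forward primer CCTACTGG matches the top strand at positions 44–51, 57–64, 77–84.
The reverse primer's reverse complement is GTACCCTA, matching at positions 105–112.
Each forward site pairs with the reverse site to give a product ending at position 112: sizes 69, 56, 36 bp.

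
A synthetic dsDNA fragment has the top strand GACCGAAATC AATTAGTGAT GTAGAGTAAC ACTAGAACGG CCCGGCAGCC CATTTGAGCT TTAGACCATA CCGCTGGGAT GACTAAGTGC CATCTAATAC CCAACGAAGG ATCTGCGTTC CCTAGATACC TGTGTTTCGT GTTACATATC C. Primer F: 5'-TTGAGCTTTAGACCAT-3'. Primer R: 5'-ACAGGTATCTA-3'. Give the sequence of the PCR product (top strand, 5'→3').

Scanning the template, TTGAGCTTTAGACCAT occurs at positions 54–69; this primer anneals to the bottom strand there with its 3' end pointing downstream.
Reverse complement of the reverse primer: TAGATACCTGT. This occurs on the top strand at positions 123–133.
The product is the template from position 54 through 133 (80 bp).

5'-TTGAGCTTTAGACCATACCGCTGGGATGACTAAGTGCCATCTAATACCCAACGAAGGATCTGCGTTCCCTAGATACCTGT-3'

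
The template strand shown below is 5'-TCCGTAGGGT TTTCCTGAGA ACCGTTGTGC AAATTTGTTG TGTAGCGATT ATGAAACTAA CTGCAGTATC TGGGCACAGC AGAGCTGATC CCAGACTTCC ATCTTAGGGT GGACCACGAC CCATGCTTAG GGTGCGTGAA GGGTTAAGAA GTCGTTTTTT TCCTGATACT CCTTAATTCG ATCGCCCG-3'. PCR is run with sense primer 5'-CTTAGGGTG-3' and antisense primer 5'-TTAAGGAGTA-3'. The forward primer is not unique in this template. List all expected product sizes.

74 bp, 51 bp

The forward primer CTTAGGGTG matches the top strand at positions 103–111, 126–134.
The reverse primer's reverse complement is TACTCCTTAA, matching at positions 167–176.
Each forward site pairs with the reverse site to give a product ending at position 176: sizes 74, 51 bp.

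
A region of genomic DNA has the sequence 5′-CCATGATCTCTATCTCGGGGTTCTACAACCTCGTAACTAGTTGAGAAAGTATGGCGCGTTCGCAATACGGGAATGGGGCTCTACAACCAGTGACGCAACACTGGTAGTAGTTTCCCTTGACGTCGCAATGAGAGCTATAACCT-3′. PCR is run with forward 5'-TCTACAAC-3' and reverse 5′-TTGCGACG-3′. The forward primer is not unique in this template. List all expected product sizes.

107 bp, 49 bp

The forward primer TCTACAAC matches the top strand at positions 22–29, 80–87.
The reverse primer's reverse complement is CGTCGCAA, matching at positions 121–128.
Each forward site pairs with the reverse site to give a product ending at position 128: sizes 107, 49 bp.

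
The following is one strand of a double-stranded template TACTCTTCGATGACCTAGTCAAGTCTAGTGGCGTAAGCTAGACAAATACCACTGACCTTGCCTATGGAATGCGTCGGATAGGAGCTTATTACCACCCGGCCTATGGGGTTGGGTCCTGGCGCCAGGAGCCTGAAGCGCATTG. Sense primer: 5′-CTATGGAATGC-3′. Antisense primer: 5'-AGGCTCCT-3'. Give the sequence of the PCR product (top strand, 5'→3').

5'-CTATGGAATGCGTCGGATAGGAGCTTATTACCACCCGGCCTATGGGGTTGGGTCCTGGCGCCAGGAGCCT-3'

Scanning the template, CTATGGAATGC occurs at positions 62–72; this primer anneals to the bottom strand there with its 3' end pointing downstream.
Reverse complement of the reverse primer: AGGAGCCT. This occurs on the top strand at positions 124–131.
The product is the template from position 62 through 131 (70 bp).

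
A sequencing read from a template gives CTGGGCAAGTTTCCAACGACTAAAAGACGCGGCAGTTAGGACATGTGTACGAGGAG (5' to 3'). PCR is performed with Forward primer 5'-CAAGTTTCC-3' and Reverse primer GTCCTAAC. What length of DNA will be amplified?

Forward primer CAAGTTTCC is found on the top strand at positions 6–14.
Taking the reverse complement of GTCCTAAC gives GTTAGGAC, found at positions 35–42 on the template; the primer anneals here to the top strand with its 3' end pointing upstream.
Product length = (reverse-primer end) − (forward-primer start) + 1 = 42 − 6 + 1 = 37 bp.

37 bp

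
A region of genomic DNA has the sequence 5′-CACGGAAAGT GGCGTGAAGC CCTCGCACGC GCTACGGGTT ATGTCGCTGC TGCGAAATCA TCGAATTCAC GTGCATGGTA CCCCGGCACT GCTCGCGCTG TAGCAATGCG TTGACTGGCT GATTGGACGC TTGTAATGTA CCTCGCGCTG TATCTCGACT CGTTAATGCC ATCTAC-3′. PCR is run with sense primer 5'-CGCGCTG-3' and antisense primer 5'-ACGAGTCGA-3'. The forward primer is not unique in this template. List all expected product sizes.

70 bp, 20 bp

The forward primer CGCGCTG matches the top strand at positions 94–100, 144–150.
The reverse primer's reverse complement is TCGACTCGT, matching at positions 155–163.
Each forward site pairs with the reverse site to give a product ending at position 163: sizes 70, 20 bp.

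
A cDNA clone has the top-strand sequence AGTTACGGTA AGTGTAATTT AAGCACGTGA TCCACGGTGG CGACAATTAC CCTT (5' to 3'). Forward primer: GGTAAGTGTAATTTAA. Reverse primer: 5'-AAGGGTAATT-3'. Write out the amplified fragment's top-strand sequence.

5'-GGTAAGTGTAATTTAAGCACGTGATCCACGGTGGCGACAATTACCCTT-3'

Forward primer GGTAAGTGTAATTTAA is found on the top strand at positions 7–22.
The reverse primer's reverse complement is AATTACCCTT, which matches the template at positions 45–54.
The product is the template from position 7 through 54 (48 bp).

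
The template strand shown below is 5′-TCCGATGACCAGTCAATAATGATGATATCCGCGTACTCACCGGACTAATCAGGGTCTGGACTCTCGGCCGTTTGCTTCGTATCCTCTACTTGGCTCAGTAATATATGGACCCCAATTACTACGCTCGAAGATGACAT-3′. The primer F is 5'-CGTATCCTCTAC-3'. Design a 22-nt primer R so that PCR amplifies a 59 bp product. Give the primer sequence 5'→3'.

The forward primer binds at positions 78–89, so a 59 bp product ends at position 78 + 59 − 1 = 136.
The reverse primer anneals to the top strand over positions 115–136, i.e. to ATTACTACGCTCGAAGATGACA.
Its sequence written 5'→3' is the reverse complement: TGTCATCTTCGAGCGTAGTAAT.

5'-TGTCATCTTCGAGCGTAGTAAT-3'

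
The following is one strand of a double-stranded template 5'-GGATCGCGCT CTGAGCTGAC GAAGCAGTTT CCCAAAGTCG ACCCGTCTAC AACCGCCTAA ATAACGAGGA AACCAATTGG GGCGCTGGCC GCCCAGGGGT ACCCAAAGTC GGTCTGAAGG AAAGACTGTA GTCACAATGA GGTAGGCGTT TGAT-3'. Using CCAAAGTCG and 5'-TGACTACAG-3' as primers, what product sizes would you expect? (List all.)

103 bp, 32 bp

The forward primer CCAAAGTCG matches the top strand at positions 32–40, 103–111.
The reverse primer's reverse complement is CTGTAGTCA, matching at positions 126–134.
Each forward site pairs with the reverse site to give a product ending at position 134: sizes 103, 32 bp.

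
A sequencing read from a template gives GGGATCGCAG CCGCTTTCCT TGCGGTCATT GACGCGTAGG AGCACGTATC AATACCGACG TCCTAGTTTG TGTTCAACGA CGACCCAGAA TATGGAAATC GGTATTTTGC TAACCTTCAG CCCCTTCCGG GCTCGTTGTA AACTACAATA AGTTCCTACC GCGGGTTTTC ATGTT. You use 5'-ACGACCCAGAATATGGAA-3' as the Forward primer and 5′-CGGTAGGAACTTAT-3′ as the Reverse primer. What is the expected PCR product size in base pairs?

82 bp

Scanning the template, ACGACCCAGAATATGGAA occurs at positions 80–97; this primer anneals to the bottom strand there with its 3' end pointing downstream.
Reverse complement of the reverse primer: ATAAGTTCCTACCG. This occurs on the top strand at positions 148–161.
Product length = (reverse-primer end) − (forward-primer start) + 1 = 161 − 80 + 1 = 82 bp.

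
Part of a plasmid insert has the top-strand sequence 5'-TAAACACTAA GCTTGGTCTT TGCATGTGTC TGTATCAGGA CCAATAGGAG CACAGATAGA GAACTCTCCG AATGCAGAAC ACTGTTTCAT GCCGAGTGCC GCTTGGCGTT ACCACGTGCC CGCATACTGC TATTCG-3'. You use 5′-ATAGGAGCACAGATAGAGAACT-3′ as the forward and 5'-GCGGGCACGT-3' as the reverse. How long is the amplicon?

80 bp

Forward primer ATAGGAGCACAGATAGAGAACT is found on the top strand at positions 44–65.
Taking the reverse complement of GCGGGCACGT gives ACGTGCCCGC, found at positions 114–123 on the template; the primer anneals here to the top strand with its 3' end pointing upstream.
Amplicon spans positions 44–123: 80 bp.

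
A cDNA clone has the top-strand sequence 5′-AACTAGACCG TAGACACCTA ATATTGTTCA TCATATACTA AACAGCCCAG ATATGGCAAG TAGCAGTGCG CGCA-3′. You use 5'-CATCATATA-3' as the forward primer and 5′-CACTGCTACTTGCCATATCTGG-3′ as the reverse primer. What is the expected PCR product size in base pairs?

Forward primer CATCATATA is found on the top strand at positions 29–37.
The reverse primer's reverse complement is CCAGATATGGCAAGTAGCAGTG, which matches the template at positions 47–68.
Product length = (reverse-primer end) − (forward-primer start) + 1 = 68 − 29 + 1 = 40 bp.

40 bp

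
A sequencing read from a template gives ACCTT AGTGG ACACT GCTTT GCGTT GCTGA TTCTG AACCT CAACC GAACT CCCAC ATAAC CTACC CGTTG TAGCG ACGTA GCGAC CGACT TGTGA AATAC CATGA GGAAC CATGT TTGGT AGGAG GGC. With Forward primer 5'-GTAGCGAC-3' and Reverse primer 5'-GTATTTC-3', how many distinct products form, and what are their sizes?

The forward primer GTAGCGAC matches the top strand at positions 70–77, 78–85.
The reverse primer's reverse complement is GAAATAC, matching at positions 94–100.
Each forward site pairs with the reverse site to give a product ending at position 100: sizes 31, 23 bp.

Two products: 31 bp, 23 bp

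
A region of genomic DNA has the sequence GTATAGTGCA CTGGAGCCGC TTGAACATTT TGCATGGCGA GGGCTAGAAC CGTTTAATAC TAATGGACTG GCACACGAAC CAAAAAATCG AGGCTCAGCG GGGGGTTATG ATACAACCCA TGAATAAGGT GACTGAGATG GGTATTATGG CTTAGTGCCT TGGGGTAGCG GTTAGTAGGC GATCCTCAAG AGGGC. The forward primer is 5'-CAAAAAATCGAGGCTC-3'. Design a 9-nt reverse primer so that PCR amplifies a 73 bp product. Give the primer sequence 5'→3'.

The forward primer binds at positions 81–96, so a 73 bp product ends at position 81 + 73 − 1 = 153.
The reverse primer anneals to the top strand over positions 145–153, i.e. to TTATGGCTT.
Its sequence written 5'→3' is the reverse complement: AAGCCATAA.

5'-AAGCCATAA-3'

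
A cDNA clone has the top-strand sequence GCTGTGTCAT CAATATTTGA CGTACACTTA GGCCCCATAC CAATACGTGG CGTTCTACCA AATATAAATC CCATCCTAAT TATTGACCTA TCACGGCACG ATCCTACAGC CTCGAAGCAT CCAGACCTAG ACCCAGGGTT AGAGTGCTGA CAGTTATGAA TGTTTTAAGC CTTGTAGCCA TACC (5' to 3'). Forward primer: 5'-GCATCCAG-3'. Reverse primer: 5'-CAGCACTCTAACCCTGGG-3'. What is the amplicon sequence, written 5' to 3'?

5'-GCATCCAGACCTAGACCCAGGGTTAGAGTGCTG-3'

The forward primer matches the template at positions 117–124.
The reverse primer's reverse complement is CCCAGGGTTAGAGTGCTG, which matches the template at positions 132–149.
The product is the template from position 117 through 149 (33 bp).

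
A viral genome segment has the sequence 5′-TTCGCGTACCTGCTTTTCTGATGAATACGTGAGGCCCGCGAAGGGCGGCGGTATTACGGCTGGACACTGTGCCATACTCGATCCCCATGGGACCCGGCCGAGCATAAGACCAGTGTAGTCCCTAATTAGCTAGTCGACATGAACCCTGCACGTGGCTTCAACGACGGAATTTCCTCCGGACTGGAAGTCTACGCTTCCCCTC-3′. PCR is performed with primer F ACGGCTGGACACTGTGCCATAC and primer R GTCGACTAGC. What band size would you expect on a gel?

The forward primer matches the template at positions 56–77.
Reverse complement of the reverse primer: GCTAGTCGAC. This occurs on the top strand at positions 129–138.
The product runs from position 56 to position 138, so its length is 138 − 56 + 1 = 83 bp.

83 bp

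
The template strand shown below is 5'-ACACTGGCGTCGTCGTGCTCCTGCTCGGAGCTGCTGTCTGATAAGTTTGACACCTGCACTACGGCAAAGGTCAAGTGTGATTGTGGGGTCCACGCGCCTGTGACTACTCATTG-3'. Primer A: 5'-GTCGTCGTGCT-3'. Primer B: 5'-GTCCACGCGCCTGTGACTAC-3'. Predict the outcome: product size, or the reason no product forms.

Primer A (GTCGTCGTGCT) matches the top strand at positions 9–19 (3' end points downstream).
Primer B (GTCCACGCGCCTGTGACTAC) also matches the top strand directly, at positions 88–107 — its reverse complement GTAGTCACAGGCGCGTGGAC is not present.
Both primers anneal to the bottom strand with 3' ends pointing the same way, so neither can prime synthesis back toward the other.

No product — both primers anneal to the same strand and extend in the same direction.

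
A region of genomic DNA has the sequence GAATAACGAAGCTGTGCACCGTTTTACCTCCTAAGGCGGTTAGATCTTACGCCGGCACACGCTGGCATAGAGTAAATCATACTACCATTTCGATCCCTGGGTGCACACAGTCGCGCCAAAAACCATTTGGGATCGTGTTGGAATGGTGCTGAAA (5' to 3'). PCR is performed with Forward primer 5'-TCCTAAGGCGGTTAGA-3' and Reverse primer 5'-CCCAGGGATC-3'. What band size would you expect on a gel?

73 bp

Scanning the template, TCCTAAGGCGGTTAGA occurs at positions 29–44; this primer anneals to the bottom strand there with its 3' end pointing downstream.
Taking the reverse complement of CCCAGGGATC gives GATCCCTGGG, found at positions 92–101 on the template; the primer anneals here to the top strand with its 3' end pointing upstream.
Product length = (reverse-primer end) − (forward-primer start) + 1 = 101 − 29 + 1 = 73 bp.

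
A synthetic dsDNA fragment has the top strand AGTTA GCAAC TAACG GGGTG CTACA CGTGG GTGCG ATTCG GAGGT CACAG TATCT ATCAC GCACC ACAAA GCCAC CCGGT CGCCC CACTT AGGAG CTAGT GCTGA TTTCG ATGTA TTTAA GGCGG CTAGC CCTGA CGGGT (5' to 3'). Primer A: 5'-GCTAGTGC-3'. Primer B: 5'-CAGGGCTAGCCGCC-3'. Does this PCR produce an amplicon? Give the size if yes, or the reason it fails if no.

Primer A (GCTAGTGC) matches the top strand at positions 95–102; it acts as a forward primer.
Primer B's reverse complement is GGCGGCTAGCCCTG, matching the top strand at positions 121–134; it acts as a reverse primer.
The 3' ends face each other across positions 95–134, giving a 40 bp product.

Yes — a 40 bp product.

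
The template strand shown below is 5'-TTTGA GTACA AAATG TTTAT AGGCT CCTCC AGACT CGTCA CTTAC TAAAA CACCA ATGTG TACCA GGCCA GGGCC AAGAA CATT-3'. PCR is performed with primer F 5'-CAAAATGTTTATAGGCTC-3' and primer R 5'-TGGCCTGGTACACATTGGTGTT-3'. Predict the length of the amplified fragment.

62 bp

Forward primer CAAAATGTTTATAGGCTC is found on the top strand at positions 9–26.
Reverse complement of the reverse primer: AACACCAATGTGTACCAGGCCA. This occurs on the top strand at positions 49–70.
The product runs from position 9 to position 70, so its length is 70 − 9 + 1 = 62 bp.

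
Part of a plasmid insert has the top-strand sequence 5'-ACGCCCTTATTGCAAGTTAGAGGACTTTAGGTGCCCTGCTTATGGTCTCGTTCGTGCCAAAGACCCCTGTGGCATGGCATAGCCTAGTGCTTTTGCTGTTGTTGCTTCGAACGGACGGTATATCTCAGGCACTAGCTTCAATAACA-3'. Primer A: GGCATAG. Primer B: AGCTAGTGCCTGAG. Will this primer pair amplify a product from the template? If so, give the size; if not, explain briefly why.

Yes — a 62 bp product.

Primer A (GGCATAG) matches the top strand at positions 76–82; it acts as a forward primer.
Primer B's reverse complement is CTCAGGCACTAGCT, matching the top strand at positions 124–137; it acts as a reverse primer.
The 3' ends face each other across positions 76–137, giving a 62 bp product.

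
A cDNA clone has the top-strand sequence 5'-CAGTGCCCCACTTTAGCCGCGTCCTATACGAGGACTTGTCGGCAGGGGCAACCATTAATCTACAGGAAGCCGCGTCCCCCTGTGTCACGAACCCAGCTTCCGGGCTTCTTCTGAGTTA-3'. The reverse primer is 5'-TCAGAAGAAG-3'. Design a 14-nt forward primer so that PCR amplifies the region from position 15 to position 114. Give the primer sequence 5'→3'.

5'-AGCCGCGTCCTATA-3'

The reverse primer's reverse complement CTTCTTCTGA matches the template at positions 105–114; the product starts at position 15.
The forward primer is identical to the top strand over positions 15–28: AGCCGCGTCCTATA.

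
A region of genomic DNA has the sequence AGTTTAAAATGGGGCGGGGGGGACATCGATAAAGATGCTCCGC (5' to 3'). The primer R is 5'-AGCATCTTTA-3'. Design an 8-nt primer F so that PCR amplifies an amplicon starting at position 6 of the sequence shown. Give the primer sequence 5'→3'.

5'-AAAATGGG-3'

The reverse primer's reverse complement TAAAGATGCT matches the template at positions 30–39; the product starts at position 6.
The forward primer is identical to the top strand over positions 6–13: AAAATGGG.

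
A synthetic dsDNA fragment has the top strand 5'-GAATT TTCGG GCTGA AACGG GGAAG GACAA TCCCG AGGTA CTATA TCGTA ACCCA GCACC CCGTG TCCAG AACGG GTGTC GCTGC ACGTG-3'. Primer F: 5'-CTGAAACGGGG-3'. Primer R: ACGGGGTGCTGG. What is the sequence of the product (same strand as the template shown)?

5'-CTGAAACGGGGAAGGACAATCCCGAGGTACTATATCGTAACCCAGCACCCCGT-3'

The forward primer matches the template at positions 12–22.
Taking the reverse complement of ACGGGGTGCTGG gives CCAGCACCCCGT, found at positions 53–64 on the template; the primer anneals here to the top strand with its 3' end pointing upstream.
The product is the template from position 12 through 64 (53 bp).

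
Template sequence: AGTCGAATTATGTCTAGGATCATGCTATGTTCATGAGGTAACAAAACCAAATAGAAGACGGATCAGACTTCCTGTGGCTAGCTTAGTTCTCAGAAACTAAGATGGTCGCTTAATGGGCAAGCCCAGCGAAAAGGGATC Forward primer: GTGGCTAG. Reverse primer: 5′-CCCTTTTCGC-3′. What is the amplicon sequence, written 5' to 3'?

Scanning the template, GTGGCTAG occurs at positions 74–81; this primer anneals to the bottom strand there with its 3' end pointing downstream.
Reverse complement of the reverse primer: GCGAAAAGGG. This occurs on the top strand at positions 126–135.
The product is the template from position 74 through 135 (62 bp).

5'-GTGGCTAGCTTAGTTCTCAGAAACTAAGATGGTCGCTTAATGGGCAAGCCCAGCGAAAAGGG-3'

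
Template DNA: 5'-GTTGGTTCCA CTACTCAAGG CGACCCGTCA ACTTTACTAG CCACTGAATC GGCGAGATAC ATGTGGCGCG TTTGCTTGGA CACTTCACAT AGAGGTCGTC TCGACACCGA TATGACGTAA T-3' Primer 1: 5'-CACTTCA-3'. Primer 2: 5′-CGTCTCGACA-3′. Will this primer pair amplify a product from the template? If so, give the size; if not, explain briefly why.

No product — both primers anneal to the same strand and extend in the same direction.

Primer 1 (CACTTCA) matches the top strand at positions 81–87 (3' end points downstream).
Primer 2 (CGTCTCGACA) also matches the top strand directly, at positions 97–106 — its reverse complement TGTCGAGACG is not present.
Both primers anneal to the bottom strand with 3' ends pointing the same way, so neither can prime synthesis back toward the other.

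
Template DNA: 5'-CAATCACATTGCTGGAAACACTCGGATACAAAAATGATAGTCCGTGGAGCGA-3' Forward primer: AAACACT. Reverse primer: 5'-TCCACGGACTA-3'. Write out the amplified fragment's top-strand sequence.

5'-AAACACTCGGATACAAAAATGATAGTCCGTGGA-3'

Scanning the template, AAACACT occurs at positions 16–22; this primer anneals to the bottom strand there with its 3' end pointing downstream.
Reverse complement of the reverse primer: TAGTCCGTGGA. This occurs on the top strand at positions 38–48.
The product is the template from position 16 through 48 (33 bp).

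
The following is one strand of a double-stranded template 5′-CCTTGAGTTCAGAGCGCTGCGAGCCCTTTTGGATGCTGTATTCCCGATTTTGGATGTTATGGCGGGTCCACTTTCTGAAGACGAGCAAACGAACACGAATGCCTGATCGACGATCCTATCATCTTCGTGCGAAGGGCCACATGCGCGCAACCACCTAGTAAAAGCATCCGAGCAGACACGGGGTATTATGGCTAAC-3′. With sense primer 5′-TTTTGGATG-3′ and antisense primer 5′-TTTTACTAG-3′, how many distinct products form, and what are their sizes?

The forward primer TTTTGGATG matches the top strand at positions 27–35, 48–56.
The reverse primer's reverse complement is CTAGTAAAA, matching at positions 155–163.
Each forward site pairs with the reverse site to give a product ending at position 163: sizes 137, 116 bp.

Two products: 137 bp, 116 bp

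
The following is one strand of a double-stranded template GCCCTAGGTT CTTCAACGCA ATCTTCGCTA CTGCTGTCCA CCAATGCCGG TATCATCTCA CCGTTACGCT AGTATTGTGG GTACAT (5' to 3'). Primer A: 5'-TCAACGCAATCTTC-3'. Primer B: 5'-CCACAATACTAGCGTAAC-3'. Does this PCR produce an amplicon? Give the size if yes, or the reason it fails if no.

Primer A (TCAACGCAATCTTC) matches the top strand at positions 13–26; it acts as a forward primer.
Primer B's reverse complement is GTTACGCTAGTATTGTGG, matching the top strand at positions 63–80; it acts as a reverse primer.
The 3' ends face each other across positions 13–80, giving a 68 bp product.

Yes — a 68 bp product.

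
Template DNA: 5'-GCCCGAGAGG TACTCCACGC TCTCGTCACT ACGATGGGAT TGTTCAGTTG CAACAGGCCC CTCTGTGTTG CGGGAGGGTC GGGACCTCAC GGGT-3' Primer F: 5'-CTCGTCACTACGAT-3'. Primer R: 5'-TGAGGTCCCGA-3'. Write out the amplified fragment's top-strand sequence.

Scanning the template, CTCGTCACTACGAT occurs at positions 22–35; this primer anneals to the bottom strand there with its 3' end pointing downstream.
Reverse complement of the reverse primer: TCGGGACCTCA. This occurs on the top strand at positions 79–89.
The product is the template from position 22 through 89 (68 bp).

5'-CTCGTCACTACGATGGGATTGTTCAGTTGCAACAGGCCCCTCTGTGTTGCGGGAGGGTCGGGACCTCA-3'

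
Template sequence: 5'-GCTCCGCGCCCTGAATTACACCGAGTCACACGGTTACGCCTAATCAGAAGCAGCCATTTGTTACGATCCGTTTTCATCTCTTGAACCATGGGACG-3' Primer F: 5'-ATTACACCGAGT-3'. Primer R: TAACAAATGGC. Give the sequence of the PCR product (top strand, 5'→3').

Forward primer ATTACACCGAGT is found on the top strand at positions 15–26.
Reverse complement of the reverse primer: GCCATTTGTTA. This occurs on the top strand at positions 53–63.
The product is the template from position 15 through 63 (49 bp).

5'-ATTACACCGAGTCACACGGTTACGCCTAATCAGAAGCAGCCATTTGTTA-3'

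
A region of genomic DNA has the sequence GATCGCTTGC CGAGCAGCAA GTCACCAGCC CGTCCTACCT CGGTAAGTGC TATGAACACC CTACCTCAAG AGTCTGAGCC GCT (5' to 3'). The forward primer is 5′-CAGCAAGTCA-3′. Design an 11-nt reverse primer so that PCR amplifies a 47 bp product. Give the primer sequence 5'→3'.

The forward primer binds at positions 15–24, so a 47 bp product ends at position 15 + 47 − 1 = 61.
The reverse primer anneals to the top strand over positions 51–61, i.e. to TATGAACACCC.
Its sequence written 5'→3' is the reverse complement: GGGTGTTCATA.

5'-GGGTGTTCATA-3'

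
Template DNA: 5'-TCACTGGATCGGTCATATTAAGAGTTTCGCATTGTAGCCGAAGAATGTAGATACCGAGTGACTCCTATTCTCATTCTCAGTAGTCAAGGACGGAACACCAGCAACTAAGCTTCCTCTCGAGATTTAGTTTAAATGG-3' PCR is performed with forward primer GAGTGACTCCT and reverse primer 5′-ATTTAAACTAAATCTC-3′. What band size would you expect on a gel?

79 bp

Scanning the template, GAGTGACTCCT occurs at positions 56–66; this primer anneals to the bottom strand there with its 3' end pointing downstream.
The reverse primer's reverse complement is GAGATTTAGTTTAAAT, which matches the template at positions 119–134.
Amplicon spans positions 56–134: 79 bp.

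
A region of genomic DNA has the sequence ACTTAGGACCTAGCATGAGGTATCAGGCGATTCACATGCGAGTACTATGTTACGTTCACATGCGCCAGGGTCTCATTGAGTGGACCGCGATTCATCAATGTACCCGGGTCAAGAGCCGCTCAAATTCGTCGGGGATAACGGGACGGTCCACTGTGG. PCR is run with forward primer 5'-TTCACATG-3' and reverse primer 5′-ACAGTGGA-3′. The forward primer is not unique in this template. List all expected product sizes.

The forward primer TTCACATG matches the top strand at positions 31–38, 55–62.
The reverse primer's reverse complement is TCCACTGT, matching at positions 147–154.
Each forward site pairs with the reverse site to give a product ending at position 154: sizes 124, 100 bp.

124 bp, 100 bp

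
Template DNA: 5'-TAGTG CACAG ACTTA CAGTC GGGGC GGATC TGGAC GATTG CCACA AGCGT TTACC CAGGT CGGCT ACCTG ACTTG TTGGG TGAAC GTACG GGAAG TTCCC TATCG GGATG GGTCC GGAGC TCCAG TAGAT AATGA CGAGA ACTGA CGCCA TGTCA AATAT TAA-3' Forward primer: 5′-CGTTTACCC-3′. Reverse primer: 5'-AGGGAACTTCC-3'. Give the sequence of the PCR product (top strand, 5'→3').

5'-CGTTTACCCAGGTCGGCTACCTGACTTGTTGGGTGAACGTACGGGAAGTTCCCT-3'

Scanning the template, CGTTTACCC occurs at positions 48–56; this primer anneals to the bottom strand there with its 3' end pointing downstream.
Taking the reverse complement of AGGGAACTTCC gives GGAAGTTCCCT, found at positions 91–101 on the template; the primer anneals here to the top strand with its 3' end pointing upstream.
The product is the template from position 48 through 101 (54 bp).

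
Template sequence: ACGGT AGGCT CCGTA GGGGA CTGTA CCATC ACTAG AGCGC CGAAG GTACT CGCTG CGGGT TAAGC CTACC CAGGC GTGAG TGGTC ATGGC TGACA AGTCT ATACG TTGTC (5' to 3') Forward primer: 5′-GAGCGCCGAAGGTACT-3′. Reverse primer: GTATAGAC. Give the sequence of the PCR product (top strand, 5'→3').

5'-GAGCGCCGAAGGTACTCGCTGCGGGTTAAGCCTACCCAGGCGTGAGTGGTCATGGCTGACAAGTCTATAC-3'

The forward primer matches the template at positions 35–50.
Reverse complement of the reverse primer: GTCTATAC. This occurs on the top strand at positions 97–104.
The product is the template from position 35 through 104 (70 bp).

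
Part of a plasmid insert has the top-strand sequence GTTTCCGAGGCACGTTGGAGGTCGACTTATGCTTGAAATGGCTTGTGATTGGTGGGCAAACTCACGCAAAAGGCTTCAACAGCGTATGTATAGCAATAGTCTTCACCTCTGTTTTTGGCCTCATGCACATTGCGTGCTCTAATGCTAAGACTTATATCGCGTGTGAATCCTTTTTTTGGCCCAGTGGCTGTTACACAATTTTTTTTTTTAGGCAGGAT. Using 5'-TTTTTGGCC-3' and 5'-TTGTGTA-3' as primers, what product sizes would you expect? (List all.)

The forward primer TTTTTGGCC matches the top strand at positions 112–120, 173–181.
The reverse primer's reverse complement is TACACAA, matching at positions 192–198.
Each forward site pairs with the reverse site to give a product ending at position 198: sizes 87, 26 bp.

87 bp, 26 bp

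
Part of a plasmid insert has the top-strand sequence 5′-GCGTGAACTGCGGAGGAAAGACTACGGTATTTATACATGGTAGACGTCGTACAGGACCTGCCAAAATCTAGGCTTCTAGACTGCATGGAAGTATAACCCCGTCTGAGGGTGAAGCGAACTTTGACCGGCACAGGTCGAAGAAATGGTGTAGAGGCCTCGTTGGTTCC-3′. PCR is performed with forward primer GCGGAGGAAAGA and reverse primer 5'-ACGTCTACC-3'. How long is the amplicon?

Forward primer GCGGAGGAAAGA is found on the top strand at positions 10–21.
Taking the reverse complement of ACGTCTACC gives GGTAGACGT, found at positions 39–47 on the template; the primer anneals here to the top strand with its 3' end pointing upstream.
Product length = (reverse-primer end) − (forward-primer start) + 1 = 47 − 10 + 1 = 38 bp.

38 bp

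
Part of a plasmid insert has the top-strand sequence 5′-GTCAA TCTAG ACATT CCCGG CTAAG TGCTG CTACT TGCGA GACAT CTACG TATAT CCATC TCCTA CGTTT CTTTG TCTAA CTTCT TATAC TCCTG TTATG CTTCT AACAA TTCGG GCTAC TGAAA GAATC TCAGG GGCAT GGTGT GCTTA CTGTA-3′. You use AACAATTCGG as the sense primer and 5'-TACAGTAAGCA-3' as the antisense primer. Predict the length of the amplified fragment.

Forward primer AACAATTCGG is found on the top strand at positions 106–115.
The reverse primer's reverse complement is TGCTTACTGTA, which matches the template at positions 145–155.
Amplicon spans positions 106–155: 50 bp.

50 bp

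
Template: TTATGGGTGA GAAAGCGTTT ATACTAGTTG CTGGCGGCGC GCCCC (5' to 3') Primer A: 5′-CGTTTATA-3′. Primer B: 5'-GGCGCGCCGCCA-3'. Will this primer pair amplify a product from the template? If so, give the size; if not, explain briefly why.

Primer A (CGTTTATA) matches the top strand at positions 16–23; it acts as a forward primer.
Primer B's reverse complement is TGGCGGCGCGCC, matching the top strand at positions 32–43; it acts as a reverse primer.
The 3' ends face each other across positions 16–43, giving a 28 bp product.

Yes — a 28 bp product.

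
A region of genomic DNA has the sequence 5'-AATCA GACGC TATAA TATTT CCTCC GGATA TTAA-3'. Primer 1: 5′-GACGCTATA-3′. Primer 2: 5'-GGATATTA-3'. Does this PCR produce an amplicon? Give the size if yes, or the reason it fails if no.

Primer 1 (GACGCTATA) matches the top strand at positions 6–14 (3' end points downstream).
Primer 2 (GGATATTA) also matches the top strand directly, at positions 26–33 — its reverse complement TAATATCC is not present.
Both primers anneal to the bottom strand with 3' ends pointing the same way, so neither can prime synthesis back toward the other.

No product — both primers anneal to the same strand and extend in the same direction.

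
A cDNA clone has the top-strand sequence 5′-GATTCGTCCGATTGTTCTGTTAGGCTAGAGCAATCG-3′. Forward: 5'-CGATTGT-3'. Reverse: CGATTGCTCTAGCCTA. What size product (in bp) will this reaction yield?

Forward primer CGATTGT is found on the top strand at positions 9–15.
Taking the reverse complement of CGATTGCTCTAGCCTA gives TAGGCTAGAGCAATCG, found at positions 21–36 on the template; the primer anneals here to the top strand with its 3' end pointing upstream.
The product runs from position 9 to position 36, so its length is 36 − 9 + 1 = 28 bp.

28 bp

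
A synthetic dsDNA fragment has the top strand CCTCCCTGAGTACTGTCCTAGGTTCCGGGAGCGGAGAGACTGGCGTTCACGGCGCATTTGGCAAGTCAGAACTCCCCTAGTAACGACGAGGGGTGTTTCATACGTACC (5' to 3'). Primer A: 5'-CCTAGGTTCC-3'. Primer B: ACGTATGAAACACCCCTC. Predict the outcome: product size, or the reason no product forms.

Primer A (CCTAGGTTCC) matches the top strand at positions 17–26; it acts as a forward primer.
Primer B's reverse complement is GAGGGGTGTTTCATACGT, matching the top strand at positions 88–105; it acts as a reverse primer.
The 3' ends face each other across positions 17–105, giving an 89 bp product.

Yes — an 89 bp product.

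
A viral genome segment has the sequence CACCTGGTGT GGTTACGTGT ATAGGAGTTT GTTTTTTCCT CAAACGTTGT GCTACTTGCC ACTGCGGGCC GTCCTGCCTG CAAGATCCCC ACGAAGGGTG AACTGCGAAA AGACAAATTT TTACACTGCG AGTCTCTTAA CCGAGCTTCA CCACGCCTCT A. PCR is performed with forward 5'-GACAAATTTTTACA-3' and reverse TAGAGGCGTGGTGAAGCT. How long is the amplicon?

The forward primer matches the template at positions 112–125.
Taking the reverse complement of TAGAGGCGTGGTGAAGCT gives AGCTTCACCACGCCTCTA, found at positions 144–161 on the template; the primer anneals here to the top strand with its 3' end pointing upstream.
Product length = (reverse-primer end) − (forward-primer start) + 1 = 161 − 112 + 1 = 50 bp.

50 bp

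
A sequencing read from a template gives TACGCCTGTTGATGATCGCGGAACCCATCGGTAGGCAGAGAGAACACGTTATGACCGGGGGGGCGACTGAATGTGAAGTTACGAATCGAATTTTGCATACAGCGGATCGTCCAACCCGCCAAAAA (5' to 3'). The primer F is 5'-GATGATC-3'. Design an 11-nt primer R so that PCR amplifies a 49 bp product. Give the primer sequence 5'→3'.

5'-CCCGGTCATAA-3'

The forward primer binds at positions 11–17, so a 49 bp product ends at position 11 + 49 − 1 = 59.
The reverse primer anneals to the top strand over positions 49–59, i.e. to TTATGACCGGG.
Its sequence written 5'→3' is the reverse complement: CCCGGTCATAA.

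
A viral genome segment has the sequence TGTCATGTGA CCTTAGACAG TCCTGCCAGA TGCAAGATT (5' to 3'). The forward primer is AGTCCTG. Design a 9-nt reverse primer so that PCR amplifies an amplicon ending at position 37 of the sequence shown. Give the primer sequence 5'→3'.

5'-TCTTGCATC-3'

The forward primer binds at positions 19–25; the product's 3' end on the top strand is position 37.
The reverse primer anneals to the top strand over positions 29–37, i.e. to GATGCAAGA.
Its sequence written 5'→3' is the reverse complement: TCTTGCATC.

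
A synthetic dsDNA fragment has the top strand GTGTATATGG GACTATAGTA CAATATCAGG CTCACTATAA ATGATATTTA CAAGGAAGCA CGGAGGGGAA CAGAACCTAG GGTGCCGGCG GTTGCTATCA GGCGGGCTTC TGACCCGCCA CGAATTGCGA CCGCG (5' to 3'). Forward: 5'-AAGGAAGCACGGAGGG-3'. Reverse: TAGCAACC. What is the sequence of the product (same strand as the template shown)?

Forward primer AAGGAAGCACGGAGGG is found on the top strand at positions 52–67.
Reverse complement of the reverse primer: GGTTGCTA. This occurs on the top strand at positions 90–97.
The product is the template from position 52 through 97 (46 bp).

5'-AAGGAAGCACGGAGGGGAACAGAACCTAGGGTGCCGGCGGTTGCTA-3'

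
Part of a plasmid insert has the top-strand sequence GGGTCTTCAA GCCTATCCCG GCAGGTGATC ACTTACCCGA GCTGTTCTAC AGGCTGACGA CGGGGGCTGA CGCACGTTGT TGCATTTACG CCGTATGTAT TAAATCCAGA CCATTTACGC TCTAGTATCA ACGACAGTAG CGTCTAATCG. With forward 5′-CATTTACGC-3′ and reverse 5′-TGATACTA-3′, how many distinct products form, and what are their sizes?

Two products: 48 bp, 19 bp

The forward primer CATTTACGC matches the top strand at positions 83–91, 112–120.
The reverse primer's reverse complement is TAGTATCA, matching at positions 123–130.
Each forward site pairs with the reverse site to give a product ending at position 130: sizes 48, 19 bp.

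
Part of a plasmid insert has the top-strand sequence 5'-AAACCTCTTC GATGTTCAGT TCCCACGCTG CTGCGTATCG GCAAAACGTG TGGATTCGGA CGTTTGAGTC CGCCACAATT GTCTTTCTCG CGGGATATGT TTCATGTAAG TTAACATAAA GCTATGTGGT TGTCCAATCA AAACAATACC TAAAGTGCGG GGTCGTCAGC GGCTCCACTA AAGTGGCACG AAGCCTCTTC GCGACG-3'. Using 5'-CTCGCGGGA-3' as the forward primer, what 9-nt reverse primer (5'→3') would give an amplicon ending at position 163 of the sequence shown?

The forward primer binds at positions 87–95; the product's 3' end on the top strand is position 163.
The reverse primer anneals to the top strand over positions 155–163, i.e. to GTGCGGGGT.
Its sequence written 5'→3' is the reverse complement: ACCCCGCAC.

5'-ACCCCGCAC-3'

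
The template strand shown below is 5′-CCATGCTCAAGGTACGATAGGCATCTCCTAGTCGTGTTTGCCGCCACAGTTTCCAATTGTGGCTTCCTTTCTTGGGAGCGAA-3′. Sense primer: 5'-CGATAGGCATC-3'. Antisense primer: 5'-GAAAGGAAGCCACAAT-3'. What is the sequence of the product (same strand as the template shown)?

5'-CGATAGGCATCTCCTAGTCGTGTTTGCCGCCACAGTTTCCAATTGTGGCTTCCTTTC-3'

The forward primer matches the template at positions 15–25.
Reverse complement of the reverse primer: ATTGTGGCTTCCTTTC. This occurs on the top strand at positions 56–71.
The product is the template from position 15 through 71 (57 bp).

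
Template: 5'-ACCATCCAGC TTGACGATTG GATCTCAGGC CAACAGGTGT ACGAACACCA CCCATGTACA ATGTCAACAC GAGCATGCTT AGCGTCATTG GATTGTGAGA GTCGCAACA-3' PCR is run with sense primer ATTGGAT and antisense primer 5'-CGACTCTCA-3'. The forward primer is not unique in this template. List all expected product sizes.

88 bp, 18 bp

The forward primer ATTGGAT matches the top strand at positions 17–23, 87–93.
The reverse primer's reverse complement is TGAGAGTCG, matching at positions 96–104.
Each forward site pairs with the reverse site to give a product ending at position 104: sizes 88, 18 bp.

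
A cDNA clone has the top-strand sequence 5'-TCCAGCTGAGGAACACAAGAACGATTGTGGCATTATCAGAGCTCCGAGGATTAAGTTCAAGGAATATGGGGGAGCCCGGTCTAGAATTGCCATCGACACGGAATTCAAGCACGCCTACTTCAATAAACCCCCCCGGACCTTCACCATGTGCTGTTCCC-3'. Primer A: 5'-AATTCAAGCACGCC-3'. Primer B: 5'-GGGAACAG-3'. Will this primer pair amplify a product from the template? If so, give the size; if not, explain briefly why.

Primer A (AATTCAAGCACGCC) matches the top strand at positions 102–115; it acts as a forward primer.
Primer B's reverse complement is CTGTTCCC, matching the top strand at positions 151–158; it acts as a reverse primer.
The 3' ends face each other across positions 102–158, giving a 57 bp product.

Yes — a 57 bp product.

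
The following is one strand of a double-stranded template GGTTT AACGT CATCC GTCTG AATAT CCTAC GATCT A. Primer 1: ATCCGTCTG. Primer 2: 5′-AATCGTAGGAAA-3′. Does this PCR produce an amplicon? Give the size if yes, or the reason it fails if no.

No product — primer 2 has no binding site in the template.

Primer 2 (AATCGTAGGAAA) does not match the top strand, and its reverse complement TTTCCTACGATT does not match either.
With no annealing site for primer 2, no amplification occurs.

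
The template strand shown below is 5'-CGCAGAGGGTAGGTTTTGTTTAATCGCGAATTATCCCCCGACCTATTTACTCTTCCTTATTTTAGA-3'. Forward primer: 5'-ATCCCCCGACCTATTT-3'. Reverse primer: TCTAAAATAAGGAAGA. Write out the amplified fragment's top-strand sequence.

The forward primer matches the template at positions 33–48.
The reverse primer's reverse complement is TCTTCCTTATTTTAGA, which matches the template at positions 51–66.
The product is the template from position 33 through 66 (34 bp).

5'-ATCCCCCGACCTATTTACTCTTCCTTATTTTAGA-3'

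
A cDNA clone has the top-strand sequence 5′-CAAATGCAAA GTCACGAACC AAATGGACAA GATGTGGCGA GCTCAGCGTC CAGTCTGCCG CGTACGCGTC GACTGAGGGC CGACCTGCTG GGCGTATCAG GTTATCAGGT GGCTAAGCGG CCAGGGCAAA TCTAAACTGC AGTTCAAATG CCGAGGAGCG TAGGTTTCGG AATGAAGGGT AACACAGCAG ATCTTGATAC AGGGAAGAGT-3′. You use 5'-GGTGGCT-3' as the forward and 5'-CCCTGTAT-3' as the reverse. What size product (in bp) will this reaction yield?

The forward primer matches the template at positions 108–114.
Taking the reverse complement of CCCTGTAT gives ATACAGGG, found at positions 197–204 on the template; the primer anneals here to the top strand with its 3' end pointing upstream.
Product length = (reverse-primer end) − (forward-primer start) + 1 = 204 − 108 + 1 = 97 bp.

97 bp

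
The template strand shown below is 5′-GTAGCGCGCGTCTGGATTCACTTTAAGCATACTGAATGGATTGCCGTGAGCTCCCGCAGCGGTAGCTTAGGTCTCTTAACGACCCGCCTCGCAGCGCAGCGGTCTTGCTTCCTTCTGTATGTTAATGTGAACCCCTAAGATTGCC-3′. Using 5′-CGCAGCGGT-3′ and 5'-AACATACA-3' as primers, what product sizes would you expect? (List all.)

The forward primer CGCAGCGGT matches the top strand at positions 55–63, 95–103.
The reverse primer's reverse complement is TGTATGTT, matching at positions 116–123.
Each forward site pairs with the reverse site to give a product ending at position 123: sizes 69, 29 bp.

69 bp, 29 bp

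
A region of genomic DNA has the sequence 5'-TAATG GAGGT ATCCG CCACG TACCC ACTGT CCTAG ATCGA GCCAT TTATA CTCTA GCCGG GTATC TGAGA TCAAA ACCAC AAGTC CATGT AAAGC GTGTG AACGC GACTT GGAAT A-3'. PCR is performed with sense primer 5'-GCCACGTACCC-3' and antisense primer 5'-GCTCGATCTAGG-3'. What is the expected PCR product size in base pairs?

28 bp

The forward primer matches the template at positions 15–25.
The reverse primer's reverse complement is CCTAGATCGAGC, which matches the template at positions 31–42.
The product runs from position 15 to position 42, so its length is 42 − 15 + 1 = 28 bp.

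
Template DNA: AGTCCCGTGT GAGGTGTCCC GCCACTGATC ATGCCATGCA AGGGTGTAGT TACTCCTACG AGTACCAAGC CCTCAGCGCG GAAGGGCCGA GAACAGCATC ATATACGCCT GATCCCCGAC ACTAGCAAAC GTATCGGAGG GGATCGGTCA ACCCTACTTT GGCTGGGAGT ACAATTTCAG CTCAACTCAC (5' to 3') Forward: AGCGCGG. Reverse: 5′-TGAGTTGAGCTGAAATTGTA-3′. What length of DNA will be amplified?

The forward primer matches the template at positions 75–81.
Taking the reverse complement of TGAGTTGAGCTGAAATTGTA gives TACAATTTCAGCTCAACTCA, found at positions 170–189 on the template; the primer anneals here to the top strand with its 3' end pointing upstream.
Product length = (reverse-primer end) − (forward-primer start) + 1 = 189 − 75 + 1 = 115 bp.

115 bp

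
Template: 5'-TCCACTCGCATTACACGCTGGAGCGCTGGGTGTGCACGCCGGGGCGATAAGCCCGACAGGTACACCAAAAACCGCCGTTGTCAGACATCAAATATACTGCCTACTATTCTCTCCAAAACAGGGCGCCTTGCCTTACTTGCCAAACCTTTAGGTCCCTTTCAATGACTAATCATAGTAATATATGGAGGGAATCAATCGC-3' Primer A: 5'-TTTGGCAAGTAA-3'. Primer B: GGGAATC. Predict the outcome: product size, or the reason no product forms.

Primer A (TTTGGCAAGTAA) has reverse complement TTACTTGCCAAA, which matches the top strand at positions 133–144; primer A anneals to the top strand there with its 3' end pointing upstream toward position 133.
Primer B (GGGAATC) matches the top strand directly at positions 187–193; it anneals to the bottom strand with its 3' end pointing downstream toward position 193.
The 3' ends diverge (primer A extends toward position 1, primer B toward position 199), so the primers never converge on a shared product.

No product — the primers' 3' ends point away from each other.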